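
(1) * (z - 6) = z - 6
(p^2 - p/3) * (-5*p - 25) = -5*p^3 - 70*p^2/3 + 25*p/3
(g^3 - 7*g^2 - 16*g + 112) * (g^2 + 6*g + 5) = g^5 - g^4 - 53*g^3 - 19*g^2 + 592*g + 560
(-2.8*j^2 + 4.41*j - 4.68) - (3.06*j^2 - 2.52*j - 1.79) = -5.86*j^2 + 6.93*j - 2.89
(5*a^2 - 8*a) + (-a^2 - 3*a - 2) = 4*a^2 - 11*a - 2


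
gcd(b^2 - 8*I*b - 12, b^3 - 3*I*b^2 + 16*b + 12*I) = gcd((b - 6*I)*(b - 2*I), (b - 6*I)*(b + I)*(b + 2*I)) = b - 6*I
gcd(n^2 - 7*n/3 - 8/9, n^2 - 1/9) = n + 1/3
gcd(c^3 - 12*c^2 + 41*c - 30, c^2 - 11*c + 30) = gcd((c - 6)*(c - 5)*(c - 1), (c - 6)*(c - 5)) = c^2 - 11*c + 30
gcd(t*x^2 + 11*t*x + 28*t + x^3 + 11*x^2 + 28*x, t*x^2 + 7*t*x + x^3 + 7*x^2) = t*x + 7*t + x^2 + 7*x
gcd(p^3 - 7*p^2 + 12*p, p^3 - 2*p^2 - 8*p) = p^2 - 4*p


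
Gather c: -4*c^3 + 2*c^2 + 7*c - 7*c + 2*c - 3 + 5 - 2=-4*c^3 + 2*c^2 + 2*c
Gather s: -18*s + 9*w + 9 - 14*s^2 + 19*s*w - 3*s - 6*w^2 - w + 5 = -14*s^2 + s*(19*w - 21) - 6*w^2 + 8*w + 14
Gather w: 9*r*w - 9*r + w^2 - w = -9*r + w^2 + w*(9*r - 1)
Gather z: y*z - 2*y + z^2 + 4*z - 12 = -2*y + z^2 + z*(y + 4) - 12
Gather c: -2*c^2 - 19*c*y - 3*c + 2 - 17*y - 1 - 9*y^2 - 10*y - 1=-2*c^2 + c*(-19*y - 3) - 9*y^2 - 27*y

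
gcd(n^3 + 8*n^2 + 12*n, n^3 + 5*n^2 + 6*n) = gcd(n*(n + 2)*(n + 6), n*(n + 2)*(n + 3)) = n^2 + 2*n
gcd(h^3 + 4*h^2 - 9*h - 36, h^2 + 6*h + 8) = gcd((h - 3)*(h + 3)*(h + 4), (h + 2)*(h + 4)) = h + 4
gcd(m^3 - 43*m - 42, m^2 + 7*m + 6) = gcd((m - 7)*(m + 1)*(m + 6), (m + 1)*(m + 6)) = m^2 + 7*m + 6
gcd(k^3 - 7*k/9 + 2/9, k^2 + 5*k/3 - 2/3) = k - 1/3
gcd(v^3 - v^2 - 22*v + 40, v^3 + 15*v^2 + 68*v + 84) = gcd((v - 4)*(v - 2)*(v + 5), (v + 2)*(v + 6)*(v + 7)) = 1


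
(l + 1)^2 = l^2 + 2*l + 1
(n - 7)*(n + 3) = n^2 - 4*n - 21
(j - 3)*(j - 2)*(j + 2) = j^3 - 3*j^2 - 4*j + 12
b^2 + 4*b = b*(b + 4)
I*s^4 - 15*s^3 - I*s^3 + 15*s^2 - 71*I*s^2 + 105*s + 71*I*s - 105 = (s + 3*I)*(s + 5*I)*(s + 7*I)*(I*s - I)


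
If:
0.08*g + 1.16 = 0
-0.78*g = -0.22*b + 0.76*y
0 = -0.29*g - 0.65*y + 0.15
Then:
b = -28.26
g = -14.50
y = 6.70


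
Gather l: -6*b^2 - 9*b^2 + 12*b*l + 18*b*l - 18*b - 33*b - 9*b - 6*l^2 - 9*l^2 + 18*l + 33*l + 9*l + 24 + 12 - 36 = -15*b^2 - 60*b - 15*l^2 + l*(30*b + 60)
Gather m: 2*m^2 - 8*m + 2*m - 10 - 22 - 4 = 2*m^2 - 6*m - 36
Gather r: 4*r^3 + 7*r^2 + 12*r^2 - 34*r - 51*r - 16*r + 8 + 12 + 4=4*r^3 + 19*r^2 - 101*r + 24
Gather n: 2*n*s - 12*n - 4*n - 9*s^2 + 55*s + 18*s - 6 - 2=n*(2*s - 16) - 9*s^2 + 73*s - 8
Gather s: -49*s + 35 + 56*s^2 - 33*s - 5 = 56*s^2 - 82*s + 30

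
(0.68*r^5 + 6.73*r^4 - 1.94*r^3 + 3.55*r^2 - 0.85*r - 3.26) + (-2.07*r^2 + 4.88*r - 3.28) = 0.68*r^5 + 6.73*r^4 - 1.94*r^3 + 1.48*r^2 + 4.03*r - 6.54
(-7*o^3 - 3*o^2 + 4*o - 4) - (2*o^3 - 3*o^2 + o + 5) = -9*o^3 + 3*o - 9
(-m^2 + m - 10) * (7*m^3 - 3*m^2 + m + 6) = -7*m^5 + 10*m^4 - 74*m^3 + 25*m^2 - 4*m - 60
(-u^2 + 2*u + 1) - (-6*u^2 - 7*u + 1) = 5*u^2 + 9*u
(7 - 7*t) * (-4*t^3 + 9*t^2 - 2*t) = 28*t^4 - 91*t^3 + 77*t^2 - 14*t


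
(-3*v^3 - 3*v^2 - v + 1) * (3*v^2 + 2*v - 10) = -9*v^5 - 15*v^4 + 21*v^3 + 31*v^2 + 12*v - 10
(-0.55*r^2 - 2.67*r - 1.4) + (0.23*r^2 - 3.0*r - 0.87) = -0.32*r^2 - 5.67*r - 2.27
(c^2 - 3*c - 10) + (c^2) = 2*c^2 - 3*c - 10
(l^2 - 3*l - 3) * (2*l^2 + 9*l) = 2*l^4 + 3*l^3 - 33*l^2 - 27*l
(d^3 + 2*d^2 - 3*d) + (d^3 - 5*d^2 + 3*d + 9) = 2*d^3 - 3*d^2 + 9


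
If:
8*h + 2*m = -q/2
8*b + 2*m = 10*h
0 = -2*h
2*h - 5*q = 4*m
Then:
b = 0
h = 0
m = 0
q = 0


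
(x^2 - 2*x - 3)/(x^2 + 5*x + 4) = (x - 3)/(x + 4)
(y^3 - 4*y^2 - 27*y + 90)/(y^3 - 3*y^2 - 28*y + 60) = (y - 3)/(y - 2)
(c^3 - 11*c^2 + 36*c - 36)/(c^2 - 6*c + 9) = (c^2 - 8*c + 12)/(c - 3)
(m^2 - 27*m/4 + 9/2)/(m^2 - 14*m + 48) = (m - 3/4)/(m - 8)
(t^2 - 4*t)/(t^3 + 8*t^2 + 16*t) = (t - 4)/(t^2 + 8*t + 16)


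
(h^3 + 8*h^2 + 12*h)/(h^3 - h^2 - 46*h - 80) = h*(h + 6)/(h^2 - 3*h - 40)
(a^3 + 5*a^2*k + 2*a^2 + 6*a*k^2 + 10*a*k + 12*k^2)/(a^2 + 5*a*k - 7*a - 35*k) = (a^3 + 5*a^2*k + 2*a^2 + 6*a*k^2 + 10*a*k + 12*k^2)/(a^2 + 5*a*k - 7*a - 35*k)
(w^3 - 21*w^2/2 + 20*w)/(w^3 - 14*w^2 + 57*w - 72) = w*(2*w - 5)/(2*(w^2 - 6*w + 9))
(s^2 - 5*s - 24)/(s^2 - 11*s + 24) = (s + 3)/(s - 3)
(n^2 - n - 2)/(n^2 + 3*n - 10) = (n + 1)/(n + 5)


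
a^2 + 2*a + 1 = (a + 1)^2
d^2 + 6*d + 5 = (d + 1)*(d + 5)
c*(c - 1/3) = c^2 - c/3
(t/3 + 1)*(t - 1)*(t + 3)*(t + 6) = t^4/3 + 11*t^3/3 + 11*t^2 + 3*t - 18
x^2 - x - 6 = (x - 3)*(x + 2)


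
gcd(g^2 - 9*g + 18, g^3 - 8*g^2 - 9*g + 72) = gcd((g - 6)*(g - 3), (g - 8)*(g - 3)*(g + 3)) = g - 3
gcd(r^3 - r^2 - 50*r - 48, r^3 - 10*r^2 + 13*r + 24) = r^2 - 7*r - 8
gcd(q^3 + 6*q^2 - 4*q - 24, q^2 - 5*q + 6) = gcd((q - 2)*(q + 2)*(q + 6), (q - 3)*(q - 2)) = q - 2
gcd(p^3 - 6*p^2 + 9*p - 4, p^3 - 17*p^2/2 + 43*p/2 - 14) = p^2 - 5*p + 4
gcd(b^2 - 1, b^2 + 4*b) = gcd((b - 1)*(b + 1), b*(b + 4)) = 1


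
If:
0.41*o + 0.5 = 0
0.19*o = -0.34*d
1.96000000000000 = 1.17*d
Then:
No Solution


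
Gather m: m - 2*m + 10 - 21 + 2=-m - 9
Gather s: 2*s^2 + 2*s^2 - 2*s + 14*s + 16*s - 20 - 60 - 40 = 4*s^2 + 28*s - 120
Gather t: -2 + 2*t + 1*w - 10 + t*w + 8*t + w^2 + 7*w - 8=t*(w + 10) + w^2 + 8*w - 20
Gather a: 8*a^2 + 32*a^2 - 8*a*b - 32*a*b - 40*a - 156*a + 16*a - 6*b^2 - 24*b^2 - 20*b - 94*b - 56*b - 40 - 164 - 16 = 40*a^2 + a*(-40*b - 180) - 30*b^2 - 170*b - 220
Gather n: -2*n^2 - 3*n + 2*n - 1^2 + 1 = -2*n^2 - n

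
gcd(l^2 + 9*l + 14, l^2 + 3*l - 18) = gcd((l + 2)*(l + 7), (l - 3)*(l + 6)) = 1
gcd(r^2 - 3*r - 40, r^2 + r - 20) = r + 5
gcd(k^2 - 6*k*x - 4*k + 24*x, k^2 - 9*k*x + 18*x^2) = -k + 6*x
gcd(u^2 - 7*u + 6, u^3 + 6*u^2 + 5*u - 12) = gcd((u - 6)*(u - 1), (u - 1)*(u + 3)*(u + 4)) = u - 1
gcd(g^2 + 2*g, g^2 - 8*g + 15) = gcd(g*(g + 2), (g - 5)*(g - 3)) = 1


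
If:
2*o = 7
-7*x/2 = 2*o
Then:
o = 7/2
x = -2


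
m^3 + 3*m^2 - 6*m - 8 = (m - 2)*(m + 1)*(m + 4)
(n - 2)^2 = n^2 - 4*n + 4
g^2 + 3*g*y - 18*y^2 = (g - 3*y)*(g + 6*y)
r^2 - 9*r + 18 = (r - 6)*(r - 3)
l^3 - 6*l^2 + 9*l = l*(l - 3)^2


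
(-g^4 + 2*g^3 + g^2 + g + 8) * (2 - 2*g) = 2*g^5 - 6*g^4 + 2*g^3 - 14*g + 16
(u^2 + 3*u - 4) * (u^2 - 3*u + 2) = u^4 - 11*u^2 + 18*u - 8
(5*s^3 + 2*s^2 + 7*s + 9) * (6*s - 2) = 30*s^4 + 2*s^3 + 38*s^2 + 40*s - 18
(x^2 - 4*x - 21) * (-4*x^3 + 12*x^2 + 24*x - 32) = -4*x^5 + 28*x^4 + 60*x^3 - 380*x^2 - 376*x + 672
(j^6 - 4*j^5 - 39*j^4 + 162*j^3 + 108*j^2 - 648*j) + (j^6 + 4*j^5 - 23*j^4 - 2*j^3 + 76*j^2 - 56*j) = 2*j^6 - 62*j^4 + 160*j^3 + 184*j^2 - 704*j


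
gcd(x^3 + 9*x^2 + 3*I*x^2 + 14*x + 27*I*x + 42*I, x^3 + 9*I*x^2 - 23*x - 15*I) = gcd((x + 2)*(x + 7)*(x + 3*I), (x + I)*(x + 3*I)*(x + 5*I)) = x + 3*I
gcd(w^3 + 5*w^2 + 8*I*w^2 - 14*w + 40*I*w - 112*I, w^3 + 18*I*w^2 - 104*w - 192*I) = w + 8*I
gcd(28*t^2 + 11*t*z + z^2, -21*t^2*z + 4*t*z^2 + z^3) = 7*t + z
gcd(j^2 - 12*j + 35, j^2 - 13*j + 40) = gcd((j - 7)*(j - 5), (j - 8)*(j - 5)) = j - 5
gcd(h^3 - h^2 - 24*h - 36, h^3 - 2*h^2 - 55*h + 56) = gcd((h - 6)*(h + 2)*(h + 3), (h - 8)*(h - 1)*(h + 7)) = 1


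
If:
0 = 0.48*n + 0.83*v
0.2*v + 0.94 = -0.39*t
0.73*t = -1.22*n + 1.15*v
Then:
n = 0.84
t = -2.16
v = -0.48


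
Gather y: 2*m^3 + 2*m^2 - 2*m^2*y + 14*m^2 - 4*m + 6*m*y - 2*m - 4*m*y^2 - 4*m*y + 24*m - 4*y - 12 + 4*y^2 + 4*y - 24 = 2*m^3 + 16*m^2 + 18*m + y^2*(4 - 4*m) + y*(-2*m^2 + 2*m) - 36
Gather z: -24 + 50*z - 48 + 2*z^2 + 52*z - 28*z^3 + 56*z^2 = -28*z^3 + 58*z^2 + 102*z - 72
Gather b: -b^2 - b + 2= -b^2 - b + 2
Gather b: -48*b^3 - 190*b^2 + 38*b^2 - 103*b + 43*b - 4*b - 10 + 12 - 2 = -48*b^3 - 152*b^2 - 64*b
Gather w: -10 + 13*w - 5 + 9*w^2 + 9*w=9*w^2 + 22*w - 15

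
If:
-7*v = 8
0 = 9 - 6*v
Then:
No Solution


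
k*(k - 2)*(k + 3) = k^3 + k^2 - 6*k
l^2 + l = l*(l + 1)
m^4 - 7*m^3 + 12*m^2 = m^2*(m - 4)*(m - 3)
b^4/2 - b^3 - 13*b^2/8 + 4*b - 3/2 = (b/2 + 1)*(b - 2)*(b - 3/2)*(b - 1/2)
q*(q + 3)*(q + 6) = q^3 + 9*q^2 + 18*q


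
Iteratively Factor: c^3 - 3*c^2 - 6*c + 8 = (c - 4)*(c^2 + c - 2) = (c - 4)*(c - 1)*(c + 2)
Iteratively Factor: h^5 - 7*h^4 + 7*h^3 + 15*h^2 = (h - 5)*(h^4 - 2*h^3 - 3*h^2) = h*(h - 5)*(h^3 - 2*h^2 - 3*h) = h*(h - 5)*(h + 1)*(h^2 - 3*h) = h^2*(h - 5)*(h + 1)*(h - 3)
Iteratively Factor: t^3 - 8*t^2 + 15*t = (t - 5)*(t^2 - 3*t) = (t - 5)*(t - 3)*(t)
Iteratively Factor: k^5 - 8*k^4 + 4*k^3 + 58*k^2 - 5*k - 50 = (k - 5)*(k^4 - 3*k^3 - 11*k^2 + 3*k + 10) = (k - 5)*(k + 2)*(k^3 - 5*k^2 - k + 5) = (k - 5)*(k + 1)*(k + 2)*(k^2 - 6*k + 5) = (k - 5)^2*(k + 1)*(k + 2)*(k - 1)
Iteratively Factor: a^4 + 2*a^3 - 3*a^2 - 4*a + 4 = (a + 2)*(a^3 - 3*a + 2) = (a + 2)^2*(a^2 - 2*a + 1) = (a - 1)*(a + 2)^2*(a - 1)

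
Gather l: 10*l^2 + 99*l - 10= 10*l^2 + 99*l - 10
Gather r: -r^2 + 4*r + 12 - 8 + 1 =-r^2 + 4*r + 5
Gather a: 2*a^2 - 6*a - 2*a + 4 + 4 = 2*a^2 - 8*a + 8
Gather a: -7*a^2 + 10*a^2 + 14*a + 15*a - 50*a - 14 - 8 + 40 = 3*a^2 - 21*a + 18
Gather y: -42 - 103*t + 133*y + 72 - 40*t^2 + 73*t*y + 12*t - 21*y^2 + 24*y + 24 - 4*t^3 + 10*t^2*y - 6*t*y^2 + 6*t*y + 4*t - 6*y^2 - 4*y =-4*t^3 - 40*t^2 - 87*t + y^2*(-6*t - 27) + y*(10*t^2 + 79*t + 153) + 54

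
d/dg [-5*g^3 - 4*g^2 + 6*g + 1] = -15*g^2 - 8*g + 6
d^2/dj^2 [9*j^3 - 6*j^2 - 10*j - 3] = 54*j - 12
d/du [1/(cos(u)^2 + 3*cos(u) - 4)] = (2*cos(u) + 3)*sin(u)/(cos(u)^2 + 3*cos(u) - 4)^2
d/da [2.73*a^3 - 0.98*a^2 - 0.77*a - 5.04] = 8.19*a^2 - 1.96*a - 0.77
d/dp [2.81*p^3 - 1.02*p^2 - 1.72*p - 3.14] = 8.43*p^2 - 2.04*p - 1.72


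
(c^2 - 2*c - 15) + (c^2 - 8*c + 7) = 2*c^2 - 10*c - 8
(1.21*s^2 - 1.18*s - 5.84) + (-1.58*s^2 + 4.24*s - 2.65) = -0.37*s^2 + 3.06*s - 8.49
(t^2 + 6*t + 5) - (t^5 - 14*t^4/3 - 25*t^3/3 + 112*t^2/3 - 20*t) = -t^5 + 14*t^4/3 + 25*t^3/3 - 109*t^2/3 + 26*t + 5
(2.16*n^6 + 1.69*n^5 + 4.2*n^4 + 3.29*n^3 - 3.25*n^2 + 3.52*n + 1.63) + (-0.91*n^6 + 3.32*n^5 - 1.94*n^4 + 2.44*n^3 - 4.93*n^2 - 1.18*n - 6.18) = 1.25*n^6 + 5.01*n^5 + 2.26*n^4 + 5.73*n^3 - 8.18*n^2 + 2.34*n - 4.55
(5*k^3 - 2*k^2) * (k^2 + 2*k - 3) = 5*k^5 + 8*k^4 - 19*k^3 + 6*k^2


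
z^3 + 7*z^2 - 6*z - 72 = (z - 3)*(z + 4)*(z + 6)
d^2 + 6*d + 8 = (d + 2)*(d + 4)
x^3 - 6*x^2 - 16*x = x*(x - 8)*(x + 2)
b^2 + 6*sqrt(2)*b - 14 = (b - sqrt(2))*(b + 7*sqrt(2))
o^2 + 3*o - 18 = (o - 3)*(o + 6)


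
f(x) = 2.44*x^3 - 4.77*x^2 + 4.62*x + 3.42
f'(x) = 7.32*x^2 - 9.54*x + 4.62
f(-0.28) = 1.70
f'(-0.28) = 7.87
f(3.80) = 85.98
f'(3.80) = 74.07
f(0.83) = 5.36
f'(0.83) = 1.74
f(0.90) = 5.49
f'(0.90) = 1.96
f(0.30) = 4.44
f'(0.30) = 2.42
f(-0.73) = -3.44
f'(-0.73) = 15.49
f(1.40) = 7.23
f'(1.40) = 5.61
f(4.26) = 125.17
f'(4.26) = 96.82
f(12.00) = 3588.30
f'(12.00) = 944.22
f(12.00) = 3588.30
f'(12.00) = 944.22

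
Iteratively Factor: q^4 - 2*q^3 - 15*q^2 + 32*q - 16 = (q + 4)*(q^3 - 6*q^2 + 9*q - 4) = (q - 1)*(q + 4)*(q^2 - 5*q + 4) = (q - 4)*(q - 1)*(q + 4)*(q - 1)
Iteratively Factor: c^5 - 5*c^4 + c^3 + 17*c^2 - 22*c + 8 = (c - 1)*(c^4 - 4*c^3 - 3*c^2 + 14*c - 8) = (c - 1)^2*(c^3 - 3*c^2 - 6*c + 8) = (c - 1)^2*(c + 2)*(c^2 - 5*c + 4) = (c - 1)^3*(c + 2)*(c - 4)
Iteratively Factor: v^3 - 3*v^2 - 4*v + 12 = (v + 2)*(v^2 - 5*v + 6) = (v - 2)*(v + 2)*(v - 3)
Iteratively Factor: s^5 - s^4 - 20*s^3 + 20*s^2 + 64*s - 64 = (s - 4)*(s^4 + 3*s^3 - 8*s^2 - 12*s + 16) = (s - 4)*(s - 1)*(s^3 + 4*s^2 - 4*s - 16) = (s - 4)*(s - 1)*(s + 2)*(s^2 + 2*s - 8) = (s - 4)*(s - 1)*(s + 2)*(s + 4)*(s - 2)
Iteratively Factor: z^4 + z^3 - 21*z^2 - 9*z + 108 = (z - 3)*(z^3 + 4*z^2 - 9*z - 36) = (z - 3)*(z + 3)*(z^2 + z - 12) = (z - 3)*(z + 3)*(z + 4)*(z - 3)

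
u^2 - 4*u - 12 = (u - 6)*(u + 2)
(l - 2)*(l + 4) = l^2 + 2*l - 8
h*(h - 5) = h^2 - 5*h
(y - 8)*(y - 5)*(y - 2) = y^3 - 15*y^2 + 66*y - 80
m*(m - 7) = m^2 - 7*m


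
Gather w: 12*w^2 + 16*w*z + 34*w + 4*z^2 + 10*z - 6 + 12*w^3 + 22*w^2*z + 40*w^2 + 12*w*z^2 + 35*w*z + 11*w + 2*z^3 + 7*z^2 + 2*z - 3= 12*w^3 + w^2*(22*z + 52) + w*(12*z^2 + 51*z + 45) + 2*z^3 + 11*z^2 + 12*z - 9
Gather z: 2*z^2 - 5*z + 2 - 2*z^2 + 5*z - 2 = 0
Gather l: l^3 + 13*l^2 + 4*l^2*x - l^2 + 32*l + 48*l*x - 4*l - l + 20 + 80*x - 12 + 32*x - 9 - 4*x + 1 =l^3 + l^2*(4*x + 12) + l*(48*x + 27) + 108*x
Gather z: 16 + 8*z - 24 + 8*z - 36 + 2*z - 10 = 18*z - 54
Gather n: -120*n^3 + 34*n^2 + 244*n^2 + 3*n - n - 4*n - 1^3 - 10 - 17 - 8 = -120*n^3 + 278*n^2 - 2*n - 36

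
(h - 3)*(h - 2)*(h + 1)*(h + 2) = h^4 - 2*h^3 - 7*h^2 + 8*h + 12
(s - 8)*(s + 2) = s^2 - 6*s - 16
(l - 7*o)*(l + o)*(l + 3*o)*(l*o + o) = l^4*o - 3*l^3*o^2 + l^3*o - 25*l^2*o^3 - 3*l^2*o^2 - 21*l*o^4 - 25*l*o^3 - 21*o^4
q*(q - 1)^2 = q^3 - 2*q^2 + q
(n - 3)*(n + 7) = n^2 + 4*n - 21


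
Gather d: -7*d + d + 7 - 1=6 - 6*d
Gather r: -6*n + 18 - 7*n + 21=39 - 13*n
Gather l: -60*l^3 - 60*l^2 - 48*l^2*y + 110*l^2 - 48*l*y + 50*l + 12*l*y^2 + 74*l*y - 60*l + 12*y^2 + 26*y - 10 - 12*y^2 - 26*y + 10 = -60*l^3 + l^2*(50 - 48*y) + l*(12*y^2 + 26*y - 10)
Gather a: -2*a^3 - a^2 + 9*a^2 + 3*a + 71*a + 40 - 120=-2*a^3 + 8*a^2 + 74*a - 80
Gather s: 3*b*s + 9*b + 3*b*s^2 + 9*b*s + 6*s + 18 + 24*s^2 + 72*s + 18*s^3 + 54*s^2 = 9*b + 18*s^3 + s^2*(3*b + 78) + s*(12*b + 78) + 18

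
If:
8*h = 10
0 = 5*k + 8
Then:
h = 5/4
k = -8/5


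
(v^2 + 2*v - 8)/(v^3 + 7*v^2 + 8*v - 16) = (v - 2)/(v^2 + 3*v - 4)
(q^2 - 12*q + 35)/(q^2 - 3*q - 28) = (q - 5)/(q + 4)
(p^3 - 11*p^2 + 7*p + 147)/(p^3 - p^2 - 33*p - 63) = (p - 7)/(p + 3)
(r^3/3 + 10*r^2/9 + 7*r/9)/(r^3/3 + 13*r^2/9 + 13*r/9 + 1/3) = r*(3*r + 7)/(3*r^2 + 10*r + 3)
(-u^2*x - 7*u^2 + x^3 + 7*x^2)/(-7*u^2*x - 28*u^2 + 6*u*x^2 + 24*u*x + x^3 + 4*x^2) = (u*x + 7*u + x^2 + 7*x)/(7*u*x + 28*u + x^2 + 4*x)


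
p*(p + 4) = p^2 + 4*p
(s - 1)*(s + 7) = s^2 + 6*s - 7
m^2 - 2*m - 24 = (m - 6)*(m + 4)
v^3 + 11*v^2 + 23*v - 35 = (v - 1)*(v + 5)*(v + 7)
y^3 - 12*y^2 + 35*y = y*(y - 7)*(y - 5)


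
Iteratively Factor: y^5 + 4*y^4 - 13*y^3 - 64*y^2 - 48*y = (y + 4)*(y^4 - 13*y^2 - 12*y) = (y + 3)*(y + 4)*(y^3 - 3*y^2 - 4*y) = y*(y + 3)*(y + 4)*(y^2 - 3*y - 4) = y*(y - 4)*(y + 3)*(y + 4)*(y + 1)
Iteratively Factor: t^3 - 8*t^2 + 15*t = (t)*(t^2 - 8*t + 15) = t*(t - 3)*(t - 5)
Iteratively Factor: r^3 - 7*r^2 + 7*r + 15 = (r - 5)*(r^2 - 2*r - 3) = (r - 5)*(r - 3)*(r + 1)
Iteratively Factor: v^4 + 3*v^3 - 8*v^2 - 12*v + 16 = (v + 2)*(v^3 + v^2 - 10*v + 8) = (v - 1)*(v + 2)*(v^2 + 2*v - 8) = (v - 2)*(v - 1)*(v + 2)*(v + 4)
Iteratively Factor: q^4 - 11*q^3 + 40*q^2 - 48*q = (q - 4)*(q^3 - 7*q^2 + 12*q) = q*(q - 4)*(q^2 - 7*q + 12) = q*(q - 4)^2*(q - 3)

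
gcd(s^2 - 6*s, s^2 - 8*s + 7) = 1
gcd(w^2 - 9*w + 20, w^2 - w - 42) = 1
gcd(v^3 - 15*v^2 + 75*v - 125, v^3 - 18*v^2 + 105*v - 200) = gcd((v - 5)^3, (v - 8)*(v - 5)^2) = v^2 - 10*v + 25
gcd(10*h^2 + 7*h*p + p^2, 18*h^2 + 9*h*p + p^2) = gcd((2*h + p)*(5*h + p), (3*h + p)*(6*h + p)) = 1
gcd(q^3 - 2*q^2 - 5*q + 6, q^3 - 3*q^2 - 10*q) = q + 2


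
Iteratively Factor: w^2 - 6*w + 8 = (w - 4)*(w - 2)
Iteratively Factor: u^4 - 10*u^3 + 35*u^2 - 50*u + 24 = (u - 3)*(u^3 - 7*u^2 + 14*u - 8) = (u - 3)*(u - 1)*(u^2 - 6*u + 8) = (u - 4)*(u - 3)*(u - 1)*(u - 2)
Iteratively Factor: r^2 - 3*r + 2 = (r - 1)*(r - 2)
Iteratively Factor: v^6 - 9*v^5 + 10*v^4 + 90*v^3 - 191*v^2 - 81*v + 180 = (v - 4)*(v^5 - 5*v^4 - 10*v^3 + 50*v^2 + 9*v - 45) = (v - 4)*(v - 1)*(v^4 - 4*v^3 - 14*v^2 + 36*v + 45) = (v - 5)*(v - 4)*(v - 1)*(v^3 + v^2 - 9*v - 9) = (v - 5)*(v - 4)*(v - 1)*(v + 1)*(v^2 - 9) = (v - 5)*(v - 4)*(v - 3)*(v - 1)*(v + 1)*(v + 3)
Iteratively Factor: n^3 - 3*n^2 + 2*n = (n)*(n^2 - 3*n + 2) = n*(n - 2)*(n - 1)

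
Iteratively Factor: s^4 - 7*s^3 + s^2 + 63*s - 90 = (s - 5)*(s^3 - 2*s^2 - 9*s + 18) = (s - 5)*(s - 3)*(s^2 + s - 6) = (s - 5)*(s - 3)*(s + 3)*(s - 2)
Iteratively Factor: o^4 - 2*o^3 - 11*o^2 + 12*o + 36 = (o + 2)*(o^3 - 4*o^2 - 3*o + 18) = (o - 3)*(o + 2)*(o^2 - o - 6) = (o - 3)^2*(o + 2)*(o + 2)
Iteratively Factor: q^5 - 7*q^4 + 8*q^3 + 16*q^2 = (q - 4)*(q^4 - 3*q^3 - 4*q^2) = (q - 4)*(q + 1)*(q^3 - 4*q^2) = (q - 4)^2*(q + 1)*(q^2) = q*(q - 4)^2*(q + 1)*(q)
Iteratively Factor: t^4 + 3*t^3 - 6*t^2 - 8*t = (t + 4)*(t^3 - t^2 - 2*t) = (t + 1)*(t + 4)*(t^2 - 2*t) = (t - 2)*(t + 1)*(t + 4)*(t)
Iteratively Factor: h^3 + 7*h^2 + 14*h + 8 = (h + 4)*(h^2 + 3*h + 2) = (h + 2)*(h + 4)*(h + 1)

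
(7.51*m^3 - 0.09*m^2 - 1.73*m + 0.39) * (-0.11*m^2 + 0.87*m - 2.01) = -0.8261*m^5 + 6.5436*m^4 - 14.9831*m^3 - 1.3671*m^2 + 3.8166*m - 0.7839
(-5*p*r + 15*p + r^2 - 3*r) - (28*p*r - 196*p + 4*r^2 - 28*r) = -33*p*r + 211*p - 3*r^2 + 25*r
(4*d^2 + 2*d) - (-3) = 4*d^2 + 2*d + 3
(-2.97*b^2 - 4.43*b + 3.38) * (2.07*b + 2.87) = -6.1479*b^3 - 17.694*b^2 - 5.7175*b + 9.7006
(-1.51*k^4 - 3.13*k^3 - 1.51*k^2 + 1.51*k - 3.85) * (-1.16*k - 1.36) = 1.7516*k^5 + 5.6844*k^4 + 6.0084*k^3 + 0.302*k^2 + 2.4124*k + 5.236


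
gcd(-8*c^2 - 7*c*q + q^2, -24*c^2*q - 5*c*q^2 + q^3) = -8*c + q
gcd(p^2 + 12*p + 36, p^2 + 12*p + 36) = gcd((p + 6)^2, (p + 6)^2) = p^2 + 12*p + 36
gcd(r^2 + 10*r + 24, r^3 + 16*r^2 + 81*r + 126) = r + 6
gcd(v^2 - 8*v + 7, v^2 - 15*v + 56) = v - 7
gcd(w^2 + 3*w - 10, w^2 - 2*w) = w - 2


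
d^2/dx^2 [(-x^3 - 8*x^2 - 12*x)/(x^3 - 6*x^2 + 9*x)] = 2*(-14*x - 93)/(x^4 - 12*x^3 + 54*x^2 - 108*x + 81)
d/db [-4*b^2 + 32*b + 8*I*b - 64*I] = -8*b + 32 + 8*I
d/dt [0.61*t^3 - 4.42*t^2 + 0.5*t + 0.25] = 1.83*t^2 - 8.84*t + 0.5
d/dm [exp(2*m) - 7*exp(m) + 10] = (2*exp(m) - 7)*exp(m)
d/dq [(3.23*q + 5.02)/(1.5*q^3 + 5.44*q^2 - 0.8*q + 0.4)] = (-9.69*q^3 - 40.1612*q^2 - 54.6176*q + 5.308)/(2.25*q^6 + 16.32*q^5 + 27.1936*q^4 - 7.504*q^3 + 4.992*q^2 - 0.64*q + 0.16)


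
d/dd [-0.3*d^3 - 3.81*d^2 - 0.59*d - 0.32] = -0.9*d^2 - 7.62*d - 0.59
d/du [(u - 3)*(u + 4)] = 2*u + 1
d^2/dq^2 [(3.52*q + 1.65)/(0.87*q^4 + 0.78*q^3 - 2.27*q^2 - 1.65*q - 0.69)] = (31.971456*q^7 + 63.196452*q^6 + 4.73021999999995*q^5 - 53.6855220000001*q^4 + 31.379876*q^3 + 72.891918*q^2 + 9.32837400000001*q - 4.19958)/(0.658503*q^12 + 1.771146*q^11 - 3.566565*q^10 - 12.514635*q^9 + 1.020942*q^8 + 25.788312*q^7 + 19.85428*q^6 - 5.862951*q^5 - 22.635927*q^4 - 18.884421*q^3 - 8.877816*q^2 - 2.356695*q - 0.328509)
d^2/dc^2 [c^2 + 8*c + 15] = 2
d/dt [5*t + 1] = 5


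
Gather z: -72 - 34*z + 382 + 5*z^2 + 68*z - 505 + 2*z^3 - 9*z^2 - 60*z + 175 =2*z^3 - 4*z^2 - 26*z - 20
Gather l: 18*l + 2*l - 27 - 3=20*l - 30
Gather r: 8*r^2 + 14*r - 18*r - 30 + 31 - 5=8*r^2 - 4*r - 4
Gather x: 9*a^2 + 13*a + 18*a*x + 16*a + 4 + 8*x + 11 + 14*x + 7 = 9*a^2 + 29*a + x*(18*a + 22) + 22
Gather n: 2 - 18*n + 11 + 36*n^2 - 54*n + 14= 36*n^2 - 72*n + 27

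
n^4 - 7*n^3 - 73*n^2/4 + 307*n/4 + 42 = (n - 8)*(n - 3)*(n + 1/2)*(n + 7/2)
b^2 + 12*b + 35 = (b + 5)*(b + 7)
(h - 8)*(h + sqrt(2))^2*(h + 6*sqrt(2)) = h^4 - 8*h^3 + 8*sqrt(2)*h^3 - 64*sqrt(2)*h^2 + 26*h^2 - 208*h + 12*sqrt(2)*h - 96*sqrt(2)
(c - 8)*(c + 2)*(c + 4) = c^3 - 2*c^2 - 40*c - 64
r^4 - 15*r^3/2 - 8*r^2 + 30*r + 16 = (r - 8)*(r - 2)*(sqrt(2)*r/2 + sqrt(2))*(sqrt(2)*r + sqrt(2)/2)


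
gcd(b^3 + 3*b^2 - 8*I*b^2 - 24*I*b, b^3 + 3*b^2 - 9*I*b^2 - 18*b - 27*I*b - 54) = b + 3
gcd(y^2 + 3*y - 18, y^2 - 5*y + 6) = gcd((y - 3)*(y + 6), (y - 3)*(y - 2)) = y - 3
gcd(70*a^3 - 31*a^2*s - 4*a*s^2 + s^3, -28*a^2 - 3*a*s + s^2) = -7*a + s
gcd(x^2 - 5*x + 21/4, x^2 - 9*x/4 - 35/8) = x - 7/2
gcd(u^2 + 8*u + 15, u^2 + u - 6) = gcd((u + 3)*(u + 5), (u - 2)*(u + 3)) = u + 3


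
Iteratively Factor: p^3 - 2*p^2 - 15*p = (p - 5)*(p^2 + 3*p) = p*(p - 5)*(p + 3)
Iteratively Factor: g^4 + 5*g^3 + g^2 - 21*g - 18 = (g + 1)*(g^3 + 4*g^2 - 3*g - 18) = (g + 1)*(g + 3)*(g^2 + g - 6) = (g - 2)*(g + 1)*(g + 3)*(g + 3)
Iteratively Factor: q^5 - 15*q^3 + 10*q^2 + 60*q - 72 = (q + 3)*(q^4 - 3*q^3 - 6*q^2 + 28*q - 24) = (q + 3)^2*(q^3 - 6*q^2 + 12*q - 8) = (q - 2)*(q + 3)^2*(q^2 - 4*q + 4) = (q - 2)^2*(q + 3)^2*(q - 2)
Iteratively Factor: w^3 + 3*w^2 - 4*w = (w)*(w^2 + 3*w - 4) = w*(w + 4)*(w - 1)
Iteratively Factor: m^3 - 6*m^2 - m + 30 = (m + 2)*(m^2 - 8*m + 15) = (m - 3)*(m + 2)*(m - 5)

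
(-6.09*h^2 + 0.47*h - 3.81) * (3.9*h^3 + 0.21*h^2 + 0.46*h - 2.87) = -23.751*h^5 + 0.5541*h^4 - 17.5617*h^3 + 16.8944*h^2 - 3.1015*h + 10.9347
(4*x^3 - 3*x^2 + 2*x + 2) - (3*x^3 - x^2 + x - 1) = x^3 - 2*x^2 + x + 3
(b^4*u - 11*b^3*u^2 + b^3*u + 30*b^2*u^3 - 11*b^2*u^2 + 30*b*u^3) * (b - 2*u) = b^5*u - 13*b^4*u^2 + b^4*u + 52*b^3*u^3 - 13*b^3*u^2 - 60*b^2*u^4 + 52*b^2*u^3 - 60*b*u^4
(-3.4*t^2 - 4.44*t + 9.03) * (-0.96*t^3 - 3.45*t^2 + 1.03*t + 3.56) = 3.264*t^5 + 15.9924*t^4 + 3.1472*t^3 - 47.8307*t^2 - 6.5055*t + 32.1468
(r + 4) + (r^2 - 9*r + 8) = r^2 - 8*r + 12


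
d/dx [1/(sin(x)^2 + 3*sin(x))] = -(2*sin(x) + 3)*cos(x)/((sin(x) + 3)^2*sin(x)^2)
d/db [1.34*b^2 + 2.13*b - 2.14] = 2.68*b + 2.13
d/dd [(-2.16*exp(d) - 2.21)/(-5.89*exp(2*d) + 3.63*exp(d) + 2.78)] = (-12.7224*exp(2*d) - 26.0338*exp(d) + 2.0175)*exp(d)/(34.6921*exp(4*d) - 42.7614*exp(3*d) - 19.5715*exp(2*d) + 20.1828*exp(d) + 7.7284)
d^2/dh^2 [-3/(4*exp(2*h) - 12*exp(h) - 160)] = 3*(2*(2*exp(h) - 3)^2*exp(h) + (4*exp(h) - 3)*(-exp(2*h) + 3*exp(h) + 40))*exp(h)/(4*(-exp(2*h) + 3*exp(h) + 40)^3)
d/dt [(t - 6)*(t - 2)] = 2*t - 8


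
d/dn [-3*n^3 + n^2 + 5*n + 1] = -9*n^2 + 2*n + 5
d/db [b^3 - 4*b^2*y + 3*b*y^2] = 3*b^2 - 8*b*y + 3*y^2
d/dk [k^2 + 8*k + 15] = 2*k + 8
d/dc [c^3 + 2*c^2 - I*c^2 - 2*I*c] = 3*c^2 + 2*c*(2 - I) - 2*I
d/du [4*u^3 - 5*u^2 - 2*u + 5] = 12*u^2 - 10*u - 2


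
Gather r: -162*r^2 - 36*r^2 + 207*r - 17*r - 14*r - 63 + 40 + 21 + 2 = -198*r^2 + 176*r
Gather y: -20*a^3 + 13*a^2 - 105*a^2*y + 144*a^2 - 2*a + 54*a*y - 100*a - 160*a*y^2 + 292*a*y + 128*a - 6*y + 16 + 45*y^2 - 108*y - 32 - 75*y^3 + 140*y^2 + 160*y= -20*a^3 + 157*a^2 + 26*a - 75*y^3 + y^2*(185 - 160*a) + y*(-105*a^2 + 346*a + 46) - 16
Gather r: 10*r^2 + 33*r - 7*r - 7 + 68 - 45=10*r^2 + 26*r + 16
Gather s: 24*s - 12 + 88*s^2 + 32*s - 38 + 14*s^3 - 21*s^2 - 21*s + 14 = 14*s^3 + 67*s^2 + 35*s - 36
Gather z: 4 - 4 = 0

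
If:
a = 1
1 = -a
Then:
No Solution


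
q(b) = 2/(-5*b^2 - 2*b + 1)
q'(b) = 2*(10*b + 2)/(-5*b^2 - 2*b + 1)^2 = 4*(5*b + 1)/(5*b^2 + 2*b - 1)^2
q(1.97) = -0.09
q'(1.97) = 0.09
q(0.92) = -0.39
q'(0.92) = 0.87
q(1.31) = -0.20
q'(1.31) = 0.29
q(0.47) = -1.91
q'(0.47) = 12.28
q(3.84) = -0.02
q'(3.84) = 0.01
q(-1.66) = -0.21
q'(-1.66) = -0.33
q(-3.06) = -0.05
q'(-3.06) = -0.04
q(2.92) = -0.04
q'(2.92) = 0.03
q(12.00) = 0.00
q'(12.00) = 0.00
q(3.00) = -0.04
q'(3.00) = 0.03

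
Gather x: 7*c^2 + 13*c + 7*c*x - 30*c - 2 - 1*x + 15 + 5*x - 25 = 7*c^2 - 17*c + x*(7*c + 4) - 12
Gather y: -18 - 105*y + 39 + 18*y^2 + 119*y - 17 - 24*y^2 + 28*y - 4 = -6*y^2 + 42*y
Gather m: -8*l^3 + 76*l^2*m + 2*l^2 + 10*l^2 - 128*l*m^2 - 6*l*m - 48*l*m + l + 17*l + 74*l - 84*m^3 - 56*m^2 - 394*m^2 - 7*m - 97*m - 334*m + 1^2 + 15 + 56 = -8*l^3 + 12*l^2 + 92*l - 84*m^3 + m^2*(-128*l - 450) + m*(76*l^2 - 54*l - 438) + 72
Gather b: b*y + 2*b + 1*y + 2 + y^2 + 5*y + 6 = b*(y + 2) + y^2 + 6*y + 8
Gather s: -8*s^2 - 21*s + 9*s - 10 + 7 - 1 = -8*s^2 - 12*s - 4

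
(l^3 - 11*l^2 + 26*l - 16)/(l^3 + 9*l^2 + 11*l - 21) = (l^2 - 10*l + 16)/(l^2 + 10*l + 21)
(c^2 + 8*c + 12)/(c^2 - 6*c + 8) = (c^2 + 8*c + 12)/(c^2 - 6*c + 8)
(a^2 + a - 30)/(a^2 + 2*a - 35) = (a + 6)/(a + 7)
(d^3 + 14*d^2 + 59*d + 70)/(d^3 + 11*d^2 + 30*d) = (d^2 + 9*d + 14)/(d*(d + 6))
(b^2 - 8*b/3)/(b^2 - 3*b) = (b - 8/3)/(b - 3)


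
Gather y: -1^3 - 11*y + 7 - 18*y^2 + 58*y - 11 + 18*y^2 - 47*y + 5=0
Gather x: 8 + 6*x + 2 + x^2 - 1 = x^2 + 6*x + 9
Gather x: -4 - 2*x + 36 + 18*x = 16*x + 32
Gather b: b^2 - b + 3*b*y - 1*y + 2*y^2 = b^2 + b*(3*y - 1) + 2*y^2 - y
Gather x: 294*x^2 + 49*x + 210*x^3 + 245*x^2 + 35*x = 210*x^3 + 539*x^2 + 84*x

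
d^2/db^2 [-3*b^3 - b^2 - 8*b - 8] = -18*b - 2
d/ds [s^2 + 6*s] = 2*s + 6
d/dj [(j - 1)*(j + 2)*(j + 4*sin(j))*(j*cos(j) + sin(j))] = -(j - 1)*(j + 2)*(j + 4*sin(j))*(j*sin(j) - 2*cos(j)) + (j - 1)*(j + 2)*(j*cos(j) + sin(j))*(4*cos(j) + 1) + (j - 1)*(j + 4*sin(j))*(j*cos(j) + sin(j)) + (j + 2)*(j + 4*sin(j))*(j*cos(j) + sin(j))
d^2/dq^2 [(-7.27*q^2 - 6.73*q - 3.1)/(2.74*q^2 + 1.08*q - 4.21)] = (-5.6843418860808e-14*q^4 - 58.0255279999999*q^3 - 642.815508*q^2 - 520.840572*q - 397.659502)/(20.570824*q^6 + 24.324624*q^5 - 85.23318*q^4 - 73.48968*q^3 + 130.96047*q^2 + 57.426084*q - 74.618461)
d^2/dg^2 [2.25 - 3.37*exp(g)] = -3.37*exp(g)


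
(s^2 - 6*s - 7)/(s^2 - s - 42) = (s + 1)/(s + 6)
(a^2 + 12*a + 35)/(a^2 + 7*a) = (a + 5)/a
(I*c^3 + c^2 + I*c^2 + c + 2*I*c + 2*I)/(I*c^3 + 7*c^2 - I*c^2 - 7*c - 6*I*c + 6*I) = (c^3 + c^2*(1 - I) + c*(2 - I) + 2)/(c^3 - c^2*(1 + 7*I) + c*(-6 + 7*I) + 6)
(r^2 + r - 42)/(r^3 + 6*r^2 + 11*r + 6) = (r^2 + r - 42)/(r^3 + 6*r^2 + 11*r + 6)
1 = 1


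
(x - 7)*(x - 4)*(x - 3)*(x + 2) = x^4 - 12*x^3 + 33*x^2 + 38*x - 168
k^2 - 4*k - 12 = (k - 6)*(k + 2)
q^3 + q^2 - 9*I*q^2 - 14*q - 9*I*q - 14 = (q + 1)*(q - 7*I)*(q - 2*I)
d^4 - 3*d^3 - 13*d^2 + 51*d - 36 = (d - 3)^2*(d - 1)*(d + 4)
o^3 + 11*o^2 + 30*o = o*(o + 5)*(o + 6)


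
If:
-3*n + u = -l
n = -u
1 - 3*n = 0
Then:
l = 4/3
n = 1/3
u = -1/3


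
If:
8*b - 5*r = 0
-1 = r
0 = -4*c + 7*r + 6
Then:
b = -5/8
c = -1/4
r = -1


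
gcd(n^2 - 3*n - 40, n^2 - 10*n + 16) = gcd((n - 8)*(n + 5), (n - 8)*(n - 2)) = n - 8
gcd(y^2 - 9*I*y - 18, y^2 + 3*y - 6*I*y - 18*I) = y - 6*I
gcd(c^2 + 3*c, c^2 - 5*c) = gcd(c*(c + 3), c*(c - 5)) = c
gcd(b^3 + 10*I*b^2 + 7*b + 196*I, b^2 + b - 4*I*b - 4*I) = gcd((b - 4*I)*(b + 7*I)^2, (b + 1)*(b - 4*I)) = b - 4*I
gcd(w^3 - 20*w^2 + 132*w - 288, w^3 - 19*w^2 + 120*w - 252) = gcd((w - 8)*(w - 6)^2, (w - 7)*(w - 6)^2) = w^2 - 12*w + 36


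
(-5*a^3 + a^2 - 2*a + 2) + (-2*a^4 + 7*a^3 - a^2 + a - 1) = -2*a^4 + 2*a^3 - a + 1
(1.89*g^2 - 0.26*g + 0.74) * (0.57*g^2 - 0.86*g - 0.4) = 1.0773*g^4 - 1.7736*g^3 - 0.1106*g^2 - 0.5324*g - 0.296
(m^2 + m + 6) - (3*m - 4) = m^2 - 2*m + 10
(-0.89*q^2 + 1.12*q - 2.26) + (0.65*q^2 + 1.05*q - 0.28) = -0.24*q^2 + 2.17*q - 2.54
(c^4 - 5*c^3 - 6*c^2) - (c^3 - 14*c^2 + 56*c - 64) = c^4 - 6*c^3 + 8*c^2 - 56*c + 64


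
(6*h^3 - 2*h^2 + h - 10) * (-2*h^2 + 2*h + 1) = -12*h^5 + 16*h^4 + 20*h^2 - 19*h - 10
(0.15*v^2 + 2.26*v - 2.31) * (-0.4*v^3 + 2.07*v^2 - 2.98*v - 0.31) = -0.06*v^5 - 0.5935*v^4 + 5.1552*v^3 - 11.563*v^2 + 6.1832*v + 0.7161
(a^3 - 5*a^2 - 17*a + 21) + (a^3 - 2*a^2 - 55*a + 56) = 2*a^3 - 7*a^2 - 72*a + 77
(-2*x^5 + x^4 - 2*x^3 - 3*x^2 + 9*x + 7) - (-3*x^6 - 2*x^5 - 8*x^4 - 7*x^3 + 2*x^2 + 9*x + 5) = 3*x^6 + 9*x^4 + 5*x^3 - 5*x^2 + 2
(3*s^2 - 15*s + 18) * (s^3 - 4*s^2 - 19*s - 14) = 3*s^5 - 27*s^4 + 21*s^3 + 171*s^2 - 132*s - 252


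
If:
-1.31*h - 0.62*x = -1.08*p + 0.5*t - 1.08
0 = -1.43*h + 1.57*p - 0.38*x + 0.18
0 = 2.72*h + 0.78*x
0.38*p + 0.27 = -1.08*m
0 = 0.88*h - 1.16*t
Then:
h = -1.75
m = -0.17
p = -0.23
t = -1.33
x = 6.12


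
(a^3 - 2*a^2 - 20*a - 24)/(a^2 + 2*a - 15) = (a^3 - 2*a^2 - 20*a - 24)/(a^2 + 2*a - 15)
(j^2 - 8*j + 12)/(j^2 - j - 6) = (-j^2 + 8*j - 12)/(-j^2 + j + 6)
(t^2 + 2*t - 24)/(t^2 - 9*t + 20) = (t + 6)/(t - 5)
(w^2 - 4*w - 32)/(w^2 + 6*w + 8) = (w - 8)/(w + 2)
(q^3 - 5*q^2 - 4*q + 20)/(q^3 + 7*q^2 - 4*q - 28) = (q - 5)/(q + 7)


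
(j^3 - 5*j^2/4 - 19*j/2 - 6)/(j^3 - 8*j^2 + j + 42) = (j^2 - 13*j/4 - 3)/(j^2 - 10*j + 21)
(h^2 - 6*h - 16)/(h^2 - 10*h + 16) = (h + 2)/(h - 2)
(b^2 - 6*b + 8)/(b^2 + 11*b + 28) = (b^2 - 6*b + 8)/(b^2 + 11*b + 28)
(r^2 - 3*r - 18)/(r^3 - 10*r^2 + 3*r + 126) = 1/(r - 7)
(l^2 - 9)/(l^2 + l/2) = 2*(l^2 - 9)/(l*(2*l + 1))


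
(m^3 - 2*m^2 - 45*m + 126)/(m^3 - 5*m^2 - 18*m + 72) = (m + 7)/(m + 4)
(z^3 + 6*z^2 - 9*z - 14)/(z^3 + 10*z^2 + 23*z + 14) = (z - 2)/(z + 2)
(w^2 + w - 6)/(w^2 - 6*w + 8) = (w + 3)/(w - 4)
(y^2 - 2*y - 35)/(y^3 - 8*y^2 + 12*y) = (y^2 - 2*y - 35)/(y*(y^2 - 8*y + 12))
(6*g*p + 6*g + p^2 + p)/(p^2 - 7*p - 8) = (6*g + p)/(p - 8)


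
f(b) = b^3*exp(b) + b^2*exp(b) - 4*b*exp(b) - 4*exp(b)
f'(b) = b^3*exp(b) + 4*b^2*exp(b) - 2*b*exp(b) - 8*exp(b)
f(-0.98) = -0.02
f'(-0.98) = -1.18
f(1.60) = -18.54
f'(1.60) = 15.53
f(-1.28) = 0.18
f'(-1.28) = -0.27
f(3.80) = 2240.07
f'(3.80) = 4337.45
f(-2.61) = -0.33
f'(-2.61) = 0.49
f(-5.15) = -0.54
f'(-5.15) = -0.16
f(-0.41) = -1.50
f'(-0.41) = -4.36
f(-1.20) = 0.15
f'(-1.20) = -0.47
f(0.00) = -4.00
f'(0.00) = -8.00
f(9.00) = 6239374.62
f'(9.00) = 8321867.19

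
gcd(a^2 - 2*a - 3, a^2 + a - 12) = a - 3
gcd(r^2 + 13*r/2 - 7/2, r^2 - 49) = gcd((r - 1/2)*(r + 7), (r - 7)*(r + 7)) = r + 7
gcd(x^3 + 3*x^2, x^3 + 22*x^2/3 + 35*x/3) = x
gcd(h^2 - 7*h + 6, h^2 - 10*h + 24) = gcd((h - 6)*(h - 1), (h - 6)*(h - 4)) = h - 6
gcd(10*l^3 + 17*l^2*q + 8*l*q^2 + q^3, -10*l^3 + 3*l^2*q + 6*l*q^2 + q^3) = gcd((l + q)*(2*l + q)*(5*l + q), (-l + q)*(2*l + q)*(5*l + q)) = 10*l^2 + 7*l*q + q^2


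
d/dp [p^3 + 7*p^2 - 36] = p*(3*p + 14)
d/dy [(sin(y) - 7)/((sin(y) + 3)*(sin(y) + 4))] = (14*sin(y) + cos(y)^2 + 60)*cos(y)/((sin(y) + 3)^2*(sin(y) + 4)^2)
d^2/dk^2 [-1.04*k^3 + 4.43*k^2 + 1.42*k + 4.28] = 8.86 - 6.24*k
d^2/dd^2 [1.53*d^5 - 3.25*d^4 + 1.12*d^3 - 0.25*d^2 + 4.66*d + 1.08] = 30.6*d^3 - 39.0*d^2 + 6.72*d - 0.5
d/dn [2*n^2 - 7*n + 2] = 4*n - 7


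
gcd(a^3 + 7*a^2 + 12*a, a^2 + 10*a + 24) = a + 4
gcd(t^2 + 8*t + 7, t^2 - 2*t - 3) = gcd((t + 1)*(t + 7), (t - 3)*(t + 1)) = t + 1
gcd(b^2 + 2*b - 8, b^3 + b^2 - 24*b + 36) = b - 2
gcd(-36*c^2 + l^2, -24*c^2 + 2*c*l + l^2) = 6*c + l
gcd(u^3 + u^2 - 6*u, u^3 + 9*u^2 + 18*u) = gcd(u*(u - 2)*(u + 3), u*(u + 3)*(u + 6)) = u^2 + 3*u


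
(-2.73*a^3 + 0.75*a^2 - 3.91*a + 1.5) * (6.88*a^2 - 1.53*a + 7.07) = -18.7824*a^5 + 9.3369*a^4 - 47.3494*a^3 + 21.6048*a^2 - 29.9387*a + 10.605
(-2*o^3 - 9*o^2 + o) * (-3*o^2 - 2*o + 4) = 6*o^5 + 31*o^4 + 7*o^3 - 38*o^2 + 4*o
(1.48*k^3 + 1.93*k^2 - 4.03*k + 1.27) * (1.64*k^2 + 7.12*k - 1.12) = 2.4272*k^5 + 13.7028*k^4 + 5.4748*k^3 - 28.7724*k^2 + 13.556*k - 1.4224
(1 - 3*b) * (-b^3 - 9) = 3*b^4 - b^3 + 27*b - 9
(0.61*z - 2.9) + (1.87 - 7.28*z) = -6.67*z - 1.03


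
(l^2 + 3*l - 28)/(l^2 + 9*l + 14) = (l - 4)/(l + 2)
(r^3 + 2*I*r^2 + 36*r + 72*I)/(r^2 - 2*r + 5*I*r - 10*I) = (r^3 + 2*I*r^2 + 36*r + 72*I)/(r^2 + r*(-2 + 5*I) - 10*I)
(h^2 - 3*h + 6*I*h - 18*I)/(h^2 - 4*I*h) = (h^2 - 3*h + 6*I*h - 18*I)/(h*(h - 4*I))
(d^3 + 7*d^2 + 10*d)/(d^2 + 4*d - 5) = d*(d + 2)/(d - 1)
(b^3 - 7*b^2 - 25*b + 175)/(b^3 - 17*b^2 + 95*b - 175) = (b + 5)/(b - 5)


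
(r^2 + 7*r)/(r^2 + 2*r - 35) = r/(r - 5)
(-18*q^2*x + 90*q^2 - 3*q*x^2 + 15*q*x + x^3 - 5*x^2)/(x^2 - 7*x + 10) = (-18*q^2 - 3*q*x + x^2)/(x - 2)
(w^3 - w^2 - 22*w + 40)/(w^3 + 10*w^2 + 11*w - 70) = (w - 4)/(w + 7)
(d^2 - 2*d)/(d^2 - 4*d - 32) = d*(2 - d)/(-d^2 + 4*d + 32)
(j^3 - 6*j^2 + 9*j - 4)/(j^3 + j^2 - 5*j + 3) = (j - 4)/(j + 3)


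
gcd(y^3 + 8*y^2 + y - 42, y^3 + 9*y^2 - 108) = 1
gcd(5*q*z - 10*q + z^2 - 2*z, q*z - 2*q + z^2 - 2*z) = z - 2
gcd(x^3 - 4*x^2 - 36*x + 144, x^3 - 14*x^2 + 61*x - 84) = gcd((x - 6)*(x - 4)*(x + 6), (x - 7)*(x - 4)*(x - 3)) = x - 4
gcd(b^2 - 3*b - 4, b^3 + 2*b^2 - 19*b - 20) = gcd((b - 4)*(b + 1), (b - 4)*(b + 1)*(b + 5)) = b^2 - 3*b - 4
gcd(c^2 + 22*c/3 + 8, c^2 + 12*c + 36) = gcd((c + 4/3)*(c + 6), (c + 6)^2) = c + 6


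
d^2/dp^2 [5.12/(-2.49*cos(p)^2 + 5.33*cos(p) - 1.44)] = (126.978048*(1 - cos(p)^2)^2 - 203.853312*cos(p)^3 + 135.509504*cos(p)^2 + 447.003648*cos(p) - 381.16864)/(2.49*cos(p)^2 - 5.33*cos(p) + 1.44)^3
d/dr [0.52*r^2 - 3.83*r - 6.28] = 1.04*r - 3.83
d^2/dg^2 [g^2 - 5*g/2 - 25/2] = 2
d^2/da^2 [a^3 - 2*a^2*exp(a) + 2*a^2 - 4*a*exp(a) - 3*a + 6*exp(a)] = -2*a^2*exp(a) - 12*a*exp(a) + 6*a - 6*exp(a) + 4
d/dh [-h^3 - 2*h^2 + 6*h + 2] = -3*h^2 - 4*h + 6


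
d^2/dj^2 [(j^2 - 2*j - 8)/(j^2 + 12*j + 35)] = 2*(-14*j^3 - 129*j^2 - 78*j + 1193)/(j^6 + 36*j^5 + 537*j^4 + 4248*j^3 + 18795*j^2 + 44100*j + 42875)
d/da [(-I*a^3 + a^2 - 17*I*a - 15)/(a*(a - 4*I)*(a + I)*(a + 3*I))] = (I*a^6 - 2*a^5 + 38*I*a^4 + 84*a^3 + 233*I*a^2 + 390*a + 180*I)/(a^2*(a^6 + 26*a^4 + 24*I*a^3 + 169*a^2 + 312*I*a - 144))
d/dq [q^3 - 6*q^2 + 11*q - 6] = 3*q^2 - 12*q + 11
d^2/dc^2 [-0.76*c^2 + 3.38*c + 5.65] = -1.52000000000000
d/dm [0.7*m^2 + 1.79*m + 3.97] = 1.4*m + 1.79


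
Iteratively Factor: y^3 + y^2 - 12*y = (y - 3)*(y^2 + 4*y) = y*(y - 3)*(y + 4)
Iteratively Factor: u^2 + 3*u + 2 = (u + 1)*(u + 2)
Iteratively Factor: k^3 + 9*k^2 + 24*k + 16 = (k + 1)*(k^2 + 8*k + 16) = (k + 1)*(k + 4)*(k + 4)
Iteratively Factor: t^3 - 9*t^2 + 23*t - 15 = (t - 1)*(t^2 - 8*t + 15) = (t - 3)*(t - 1)*(t - 5)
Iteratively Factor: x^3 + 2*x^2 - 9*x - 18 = (x - 3)*(x^2 + 5*x + 6) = (x - 3)*(x + 3)*(x + 2)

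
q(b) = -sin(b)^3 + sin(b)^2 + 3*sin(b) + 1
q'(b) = -3*sin(b)^2*cos(b) + 2*sin(b)*cos(b) + 3*cos(b)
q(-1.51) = -0.00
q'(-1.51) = -0.12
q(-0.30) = 0.23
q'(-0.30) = 2.05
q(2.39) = 3.20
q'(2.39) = -2.17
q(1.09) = 3.75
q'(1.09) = 1.12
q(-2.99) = 0.57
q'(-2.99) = -2.60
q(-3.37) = 1.72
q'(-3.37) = -3.21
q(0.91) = 3.50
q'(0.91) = 1.66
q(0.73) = 3.15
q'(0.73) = 2.24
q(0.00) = 1.00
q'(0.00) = 3.00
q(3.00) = 1.44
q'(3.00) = -3.19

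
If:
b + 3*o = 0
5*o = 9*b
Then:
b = 0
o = 0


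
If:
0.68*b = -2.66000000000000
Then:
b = -3.91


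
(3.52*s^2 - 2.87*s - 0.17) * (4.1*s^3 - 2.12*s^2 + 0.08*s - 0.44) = 14.432*s^5 - 19.2294*s^4 + 5.669*s^3 - 1.418*s^2 + 1.2492*s + 0.0748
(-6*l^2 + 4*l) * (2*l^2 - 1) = -12*l^4 + 8*l^3 + 6*l^2 - 4*l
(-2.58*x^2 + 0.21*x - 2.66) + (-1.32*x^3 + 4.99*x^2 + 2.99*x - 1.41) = -1.32*x^3 + 2.41*x^2 + 3.2*x - 4.07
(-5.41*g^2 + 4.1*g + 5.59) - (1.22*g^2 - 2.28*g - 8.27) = -6.63*g^2 + 6.38*g + 13.86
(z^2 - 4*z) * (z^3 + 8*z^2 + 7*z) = z^5 + 4*z^4 - 25*z^3 - 28*z^2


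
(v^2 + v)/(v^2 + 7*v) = (v + 1)/(v + 7)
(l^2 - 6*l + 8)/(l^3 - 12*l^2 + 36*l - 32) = (l - 4)/(l^2 - 10*l + 16)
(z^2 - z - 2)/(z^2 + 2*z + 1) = (z - 2)/(z + 1)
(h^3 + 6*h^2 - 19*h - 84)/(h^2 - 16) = (h^2 + 10*h + 21)/(h + 4)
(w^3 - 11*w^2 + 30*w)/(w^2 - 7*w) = (w^2 - 11*w + 30)/(w - 7)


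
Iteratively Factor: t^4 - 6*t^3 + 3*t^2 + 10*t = (t + 1)*(t^3 - 7*t^2 + 10*t) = t*(t + 1)*(t^2 - 7*t + 10) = t*(t - 5)*(t + 1)*(t - 2)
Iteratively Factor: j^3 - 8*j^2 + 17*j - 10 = (j - 1)*(j^2 - 7*j + 10) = (j - 2)*(j - 1)*(j - 5)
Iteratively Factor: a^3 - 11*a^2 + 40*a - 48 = (a - 4)*(a^2 - 7*a + 12) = (a - 4)*(a - 3)*(a - 4)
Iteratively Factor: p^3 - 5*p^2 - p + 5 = (p - 5)*(p^2 - 1) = (p - 5)*(p + 1)*(p - 1)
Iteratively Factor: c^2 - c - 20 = (c - 5)*(c + 4)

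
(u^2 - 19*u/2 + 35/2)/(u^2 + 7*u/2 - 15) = (u - 7)/(u + 6)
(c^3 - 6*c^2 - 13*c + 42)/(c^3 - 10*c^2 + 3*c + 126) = (c - 2)/(c - 6)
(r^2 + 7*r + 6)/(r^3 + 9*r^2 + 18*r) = (r + 1)/(r*(r + 3))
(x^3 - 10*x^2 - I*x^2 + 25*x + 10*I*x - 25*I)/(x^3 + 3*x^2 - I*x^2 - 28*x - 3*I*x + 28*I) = (x^2 - 10*x + 25)/(x^2 + 3*x - 28)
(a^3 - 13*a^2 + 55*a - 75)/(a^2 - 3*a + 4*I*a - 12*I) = (a^2 - 10*a + 25)/(a + 4*I)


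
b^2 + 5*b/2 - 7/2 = (b - 1)*(b + 7/2)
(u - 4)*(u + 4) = u^2 - 16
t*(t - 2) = t^2 - 2*t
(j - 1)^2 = j^2 - 2*j + 1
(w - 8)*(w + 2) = w^2 - 6*w - 16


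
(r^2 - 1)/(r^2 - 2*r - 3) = (r - 1)/(r - 3)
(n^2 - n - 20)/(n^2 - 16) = (n - 5)/(n - 4)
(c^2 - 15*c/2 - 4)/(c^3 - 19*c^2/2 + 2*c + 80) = (2*c + 1)/(2*c^2 - 3*c - 20)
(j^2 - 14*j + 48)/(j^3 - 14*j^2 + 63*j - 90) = (j - 8)/(j^2 - 8*j + 15)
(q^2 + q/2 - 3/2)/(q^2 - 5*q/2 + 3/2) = (2*q + 3)/(2*q - 3)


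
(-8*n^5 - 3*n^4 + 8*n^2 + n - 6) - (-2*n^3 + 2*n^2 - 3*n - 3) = -8*n^5 - 3*n^4 + 2*n^3 + 6*n^2 + 4*n - 3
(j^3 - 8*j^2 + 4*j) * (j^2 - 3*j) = j^5 - 11*j^4 + 28*j^3 - 12*j^2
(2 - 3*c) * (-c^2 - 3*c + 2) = 3*c^3 + 7*c^2 - 12*c + 4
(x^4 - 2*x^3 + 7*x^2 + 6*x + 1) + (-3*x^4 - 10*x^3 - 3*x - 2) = -2*x^4 - 12*x^3 + 7*x^2 + 3*x - 1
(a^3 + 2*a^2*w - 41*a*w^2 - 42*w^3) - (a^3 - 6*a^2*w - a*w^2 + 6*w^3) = 8*a^2*w - 40*a*w^2 - 48*w^3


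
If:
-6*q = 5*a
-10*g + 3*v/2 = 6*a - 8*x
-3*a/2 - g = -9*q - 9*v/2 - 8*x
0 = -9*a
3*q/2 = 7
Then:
No Solution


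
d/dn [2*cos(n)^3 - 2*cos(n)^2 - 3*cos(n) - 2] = (4*cos(n) - 3*cos(2*n))*sin(n)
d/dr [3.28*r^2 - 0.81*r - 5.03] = 6.56*r - 0.81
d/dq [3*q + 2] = 3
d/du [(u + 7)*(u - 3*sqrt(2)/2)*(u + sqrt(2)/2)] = 3*u^2 - 2*sqrt(2)*u + 14*u - 7*sqrt(2) - 3/2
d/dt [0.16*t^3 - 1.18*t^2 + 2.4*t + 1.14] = 0.48*t^2 - 2.36*t + 2.4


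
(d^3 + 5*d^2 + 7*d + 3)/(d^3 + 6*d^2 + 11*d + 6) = (d + 1)/(d + 2)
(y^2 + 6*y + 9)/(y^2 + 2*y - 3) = (y + 3)/(y - 1)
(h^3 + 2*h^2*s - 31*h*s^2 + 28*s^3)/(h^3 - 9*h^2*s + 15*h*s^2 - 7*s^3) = (h^2 + 3*h*s - 28*s^2)/(h^2 - 8*h*s + 7*s^2)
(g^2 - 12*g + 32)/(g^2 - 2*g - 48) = (g - 4)/(g + 6)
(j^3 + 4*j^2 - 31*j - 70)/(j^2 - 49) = (j^2 - 3*j - 10)/(j - 7)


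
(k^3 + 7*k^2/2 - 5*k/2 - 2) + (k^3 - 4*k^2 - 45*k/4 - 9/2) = 2*k^3 - k^2/2 - 55*k/4 - 13/2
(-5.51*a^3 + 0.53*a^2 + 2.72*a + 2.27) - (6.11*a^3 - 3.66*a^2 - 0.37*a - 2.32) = -11.62*a^3 + 4.19*a^2 + 3.09*a + 4.59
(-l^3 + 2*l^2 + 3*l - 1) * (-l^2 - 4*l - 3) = l^5 + 2*l^4 - 8*l^3 - 17*l^2 - 5*l + 3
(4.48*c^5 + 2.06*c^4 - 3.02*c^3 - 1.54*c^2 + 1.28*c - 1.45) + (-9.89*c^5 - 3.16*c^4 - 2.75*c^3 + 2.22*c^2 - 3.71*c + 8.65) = -5.41*c^5 - 1.1*c^4 - 5.77*c^3 + 0.68*c^2 - 2.43*c + 7.2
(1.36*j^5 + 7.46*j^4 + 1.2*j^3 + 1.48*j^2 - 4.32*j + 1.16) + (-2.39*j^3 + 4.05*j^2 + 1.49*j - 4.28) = 1.36*j^5 + 7.46*j^4 - 1.19*j^3 + 5.53*j^2 - 2.83*j - 3.12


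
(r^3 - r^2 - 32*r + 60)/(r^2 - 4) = (r^2 + r - 30)/(r + 2)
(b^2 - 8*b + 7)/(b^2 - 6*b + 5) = (b - 7)/(b - 5)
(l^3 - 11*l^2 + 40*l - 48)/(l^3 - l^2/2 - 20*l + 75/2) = 2*(l^2 - 8*l + 16)/(2*l^2 + 5*l - 25)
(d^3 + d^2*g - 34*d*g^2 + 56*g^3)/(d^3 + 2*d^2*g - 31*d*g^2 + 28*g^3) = (d - 2*g)/(d - g)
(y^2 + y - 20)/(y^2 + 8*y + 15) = (y - 4)/(y + 3)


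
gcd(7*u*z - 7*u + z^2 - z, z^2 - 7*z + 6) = z - 1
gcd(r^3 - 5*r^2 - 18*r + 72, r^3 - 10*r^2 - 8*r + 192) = r^2 - 2*r - 24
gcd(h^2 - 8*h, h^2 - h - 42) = 1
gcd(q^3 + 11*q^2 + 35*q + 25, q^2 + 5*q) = q + 5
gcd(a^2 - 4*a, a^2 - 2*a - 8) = a - 4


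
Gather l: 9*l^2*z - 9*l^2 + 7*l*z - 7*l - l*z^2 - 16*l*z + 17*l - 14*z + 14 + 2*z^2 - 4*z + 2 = l^2*(9*z - 9) + l*(-z^2 - 9*z + 10) + 2*z^2 - 18*z + 16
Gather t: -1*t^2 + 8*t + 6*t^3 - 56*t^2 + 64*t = 6*t^3 - 57*t^2 + 72*t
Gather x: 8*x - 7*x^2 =-7*x^2 + 8*x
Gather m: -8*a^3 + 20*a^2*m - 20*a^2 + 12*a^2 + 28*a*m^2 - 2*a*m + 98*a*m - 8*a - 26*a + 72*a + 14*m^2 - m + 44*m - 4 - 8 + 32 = -8*a^3 - 8*a^2 + 38*a + m^2*(28*a + 14) + m*(20*a^2 + 96*a + 43) + 20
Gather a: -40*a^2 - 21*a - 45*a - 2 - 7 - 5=-40*a^2 - 66*a - 14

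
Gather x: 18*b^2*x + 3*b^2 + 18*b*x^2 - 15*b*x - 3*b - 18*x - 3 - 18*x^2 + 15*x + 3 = 3*b^2 - 3*b + x^2*(18*b - 18) + x*(18*b^2 - 15*b - 3)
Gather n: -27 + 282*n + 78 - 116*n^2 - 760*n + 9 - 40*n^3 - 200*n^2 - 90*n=-40*n^3 - 316*n^2 - 568*n + 60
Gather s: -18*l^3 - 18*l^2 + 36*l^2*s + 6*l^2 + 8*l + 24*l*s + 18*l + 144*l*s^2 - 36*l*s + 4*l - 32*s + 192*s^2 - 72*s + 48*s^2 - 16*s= -18*l^3 - 12*l^2 + 30*l + s^2*(144*l + 240) + s*(36*l^2 - 12*l - 120)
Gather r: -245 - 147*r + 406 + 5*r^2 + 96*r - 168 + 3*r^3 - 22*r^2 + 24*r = 3*r^3 - 17*r^2 - 27*r - 7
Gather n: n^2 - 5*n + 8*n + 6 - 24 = n^2 + 3*n - 18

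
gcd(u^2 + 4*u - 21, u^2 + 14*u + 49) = u + 7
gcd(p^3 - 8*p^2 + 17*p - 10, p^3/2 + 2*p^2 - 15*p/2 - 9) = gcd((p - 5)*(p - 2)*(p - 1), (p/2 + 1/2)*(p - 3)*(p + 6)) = 1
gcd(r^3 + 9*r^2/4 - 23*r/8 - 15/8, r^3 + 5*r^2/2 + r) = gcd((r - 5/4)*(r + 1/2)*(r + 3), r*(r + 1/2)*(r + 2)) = r + 1/2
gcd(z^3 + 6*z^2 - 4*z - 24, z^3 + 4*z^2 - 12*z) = z^2 + 4*z - 12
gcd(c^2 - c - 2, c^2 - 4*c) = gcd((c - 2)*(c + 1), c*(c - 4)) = 1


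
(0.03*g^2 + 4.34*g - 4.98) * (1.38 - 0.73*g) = -0.0219*g^3 - 3.1268*g^2 + 9.6246*g - 6.8724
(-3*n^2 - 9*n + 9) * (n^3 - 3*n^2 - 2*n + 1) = -3*n^5 + 42*n^3 - 12*n^2 - 27*n + 9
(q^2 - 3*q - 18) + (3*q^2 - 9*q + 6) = 4*q^2 - 12*q - 12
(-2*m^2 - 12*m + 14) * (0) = 0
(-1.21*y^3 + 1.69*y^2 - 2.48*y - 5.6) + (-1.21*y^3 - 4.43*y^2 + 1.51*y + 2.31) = -2.42*y^3 - 2.74*y^2 - 0.97*y - 3.29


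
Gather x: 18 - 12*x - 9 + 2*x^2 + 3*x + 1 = 2*x^2 - 9*x + 10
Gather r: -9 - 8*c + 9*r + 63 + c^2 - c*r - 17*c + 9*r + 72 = c^2 - 25*c + r*(18 - c) + 126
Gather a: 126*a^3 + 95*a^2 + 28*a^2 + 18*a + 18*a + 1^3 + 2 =126*a^3 + 123*a^2 + 36*a + 3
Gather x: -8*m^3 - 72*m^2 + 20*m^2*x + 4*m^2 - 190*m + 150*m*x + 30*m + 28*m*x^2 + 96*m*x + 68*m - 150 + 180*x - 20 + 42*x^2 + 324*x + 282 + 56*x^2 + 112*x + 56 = -8*m^3 - 68*m^2 - 92*m + x^2*(28*m + 98) + x*(20*m^2 + 246*m + 616) + 168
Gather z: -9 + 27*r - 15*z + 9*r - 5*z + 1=36*r - 20*z - 8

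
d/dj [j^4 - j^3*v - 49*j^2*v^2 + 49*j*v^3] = 4*j^3 - 3*j^2*v - 98*j*v^2 + 49*v^3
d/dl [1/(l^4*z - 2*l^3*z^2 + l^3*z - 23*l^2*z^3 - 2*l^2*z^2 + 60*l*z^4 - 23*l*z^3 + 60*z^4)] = (-4*l^3 + 6*l^2*z - 3*l^2 + 46*l*z^2 + 4*l*z - 60*z^3 + 23*z^2)/(z*(l^4 - 2*l^3*z + l^3 - 23*l^2*z^2 - 2*l^2*z + 60*l*z^3 - 23*l*z^2 + 60*z^3)^2)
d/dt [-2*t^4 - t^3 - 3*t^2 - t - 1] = -8*t^3 - 3*t^2 - 6*t - 1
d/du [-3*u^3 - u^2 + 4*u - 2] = -9*u^2 - 2*u + 4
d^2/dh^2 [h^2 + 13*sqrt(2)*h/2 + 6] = 2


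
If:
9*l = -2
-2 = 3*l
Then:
No Solution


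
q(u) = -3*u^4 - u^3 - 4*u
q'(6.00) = -2704.00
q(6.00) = -4128.00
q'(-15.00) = 39821.00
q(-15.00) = -148440.00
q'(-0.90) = 2.32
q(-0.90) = 2.36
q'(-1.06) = 6.92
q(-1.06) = 1.64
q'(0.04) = -4.01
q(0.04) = -0.16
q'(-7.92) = 5769.34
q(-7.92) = -11275.33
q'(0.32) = -4.70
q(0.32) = -1.34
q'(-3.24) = 372.65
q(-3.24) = -283.63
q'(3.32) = -476.20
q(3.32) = -414.35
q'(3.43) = -523.54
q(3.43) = -469.31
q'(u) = -12*u^3 - 3*u^2 - 4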